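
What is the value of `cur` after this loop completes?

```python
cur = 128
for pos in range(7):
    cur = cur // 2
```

Halve 7 times: 128 // 2^7 = 1
`cur` takes the values: 128 → 64 → 32 → 16 → 8 → 4 → 2 → 1

Answer: 1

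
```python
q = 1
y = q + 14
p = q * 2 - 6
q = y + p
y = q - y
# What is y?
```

Trace:
`q = 1` → q = 1
`y = q + 14` → y = 15
`p = q * 2 - 6` → p = -4
`q = y + p` → q = 11
`y = q - y` → y = -4
So y = -4

Answer: -4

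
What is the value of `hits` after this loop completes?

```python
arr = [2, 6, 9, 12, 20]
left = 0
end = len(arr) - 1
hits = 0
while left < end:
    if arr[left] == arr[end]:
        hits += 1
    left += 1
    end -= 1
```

Count matching pairs from ends
`hits` takes the values: 0

Answer: 0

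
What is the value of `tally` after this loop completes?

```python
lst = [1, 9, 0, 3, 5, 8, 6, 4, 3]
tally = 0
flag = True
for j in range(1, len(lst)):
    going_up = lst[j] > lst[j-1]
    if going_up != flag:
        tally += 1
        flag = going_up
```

Count direction changes in [1, 9, 0, 3, 5, 8, 6, 4, 3]
`tally` takes the values: 0 → 1 → 2 → 3

Answer: 3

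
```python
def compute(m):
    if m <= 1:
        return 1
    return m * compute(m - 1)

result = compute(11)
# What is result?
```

compute(11) = 11 * 10 * 9 * 8 * 7 * 6 * 5 * 4 * 3 * 2 * 1 = 39916800

Answer: 39916800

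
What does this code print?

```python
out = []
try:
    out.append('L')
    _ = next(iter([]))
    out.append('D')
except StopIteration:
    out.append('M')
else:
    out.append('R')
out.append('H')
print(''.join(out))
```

Execution trace: 'L' (try body) → 'M' (except StopIteration) → 'H' (after the try/except). Output: LMH

Answer: LMH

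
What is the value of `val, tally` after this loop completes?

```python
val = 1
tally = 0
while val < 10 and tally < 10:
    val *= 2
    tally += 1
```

Double until >= 10 or 10 iterations
`val, tally` takes the values: (1, 0) → (2, 0) → (2, 1) → (4, 1) → (4, 2) → (8, 2) → (8, 3) → (16, 3) → (16, 4)

Answer: 16, 4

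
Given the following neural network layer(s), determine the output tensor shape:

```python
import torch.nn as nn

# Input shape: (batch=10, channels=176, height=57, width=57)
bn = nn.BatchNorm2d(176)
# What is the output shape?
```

Input: (10, 176, 57, 57) -> Output: (10, 176, 57, 57)

Answer: (10, 176, 57, 57)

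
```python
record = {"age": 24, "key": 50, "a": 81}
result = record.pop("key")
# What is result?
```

Trace:
`record = {"age": 24, "key": 50, "a": 81}` → record = {'age': 24, 'key': 50, 'a': 81}
`result = record.pop("key")` → record = {'age': 24, 'a': 81}; result = 50
So result = 50

Answer: 50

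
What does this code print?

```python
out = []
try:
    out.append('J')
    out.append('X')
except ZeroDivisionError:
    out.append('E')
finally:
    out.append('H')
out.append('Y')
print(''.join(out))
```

Execution trace: 'J' (try body) → 'X' (try body, no exception) → 'H' (finally) → 'Y' (after the try/except). Output: JXHY

Answer: JXHY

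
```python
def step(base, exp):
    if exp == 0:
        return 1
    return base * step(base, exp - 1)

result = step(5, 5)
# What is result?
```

step(5, 5) = 5 * 5 * 5 * 5 * 5 = 3125

Answer: 3125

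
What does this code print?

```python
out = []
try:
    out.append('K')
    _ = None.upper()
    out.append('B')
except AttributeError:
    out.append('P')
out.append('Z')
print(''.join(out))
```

Execution trace: 'K' (try body) → 'P' (except AttributeError) → 'Z' (after the try/except). Output: KPZ

Answer: KPZ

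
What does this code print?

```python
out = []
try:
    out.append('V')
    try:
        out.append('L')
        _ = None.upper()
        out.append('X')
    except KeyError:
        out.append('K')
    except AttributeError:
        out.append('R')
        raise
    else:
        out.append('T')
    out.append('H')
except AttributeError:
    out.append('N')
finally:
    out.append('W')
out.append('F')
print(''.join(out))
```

Execution trace: 'V' (try body) → 'L' (inner try body) → 'R' (inner except AttributeError) → 'N' (except AttributeError) → 'W' (finally) → 'F' (after the try/except). Output: VLRNWF

Answer: VLRNWF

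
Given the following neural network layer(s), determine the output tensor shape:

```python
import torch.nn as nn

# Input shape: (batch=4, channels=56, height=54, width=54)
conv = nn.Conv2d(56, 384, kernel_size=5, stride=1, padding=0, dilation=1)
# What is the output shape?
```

Input: (4, 56, 54, 54) -> Output: (4, 384, 50, 50)

Answer: (4, 384, 50, 50)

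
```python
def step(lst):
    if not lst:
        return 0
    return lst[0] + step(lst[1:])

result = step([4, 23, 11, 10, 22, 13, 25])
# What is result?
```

4 + 23 + 11 + 10 + 22 + 13 + 25 + 0 = 108

Answer: 108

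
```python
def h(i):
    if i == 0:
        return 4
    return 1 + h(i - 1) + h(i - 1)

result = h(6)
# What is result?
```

h(i) = 1 + 2·h(i-1), h(0)=4. Closed form: (4+1)·2^6 - 1 = 319.

Answer: 319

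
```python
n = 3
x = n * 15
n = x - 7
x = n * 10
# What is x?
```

Trace:
`n = 3` → n = 3
`x = n * 15` → x = 45
`n = x - 7` → n = 38
`x = n * 10` → x = 380
So x = 380

Answer: 380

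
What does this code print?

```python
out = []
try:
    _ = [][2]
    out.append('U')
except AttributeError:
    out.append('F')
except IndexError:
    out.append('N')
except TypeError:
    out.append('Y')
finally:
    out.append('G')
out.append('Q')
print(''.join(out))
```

Execution trace: 'N' (except IndexError) → 'G' (finally) → 'Q' (after the try/except). Output: NGQ

Answer: NGQ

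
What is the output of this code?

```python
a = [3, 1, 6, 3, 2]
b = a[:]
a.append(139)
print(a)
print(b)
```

Key concept: slice [:] creates copy.
Step by step:
`a = [3, 1, 6, 3, 2]` → a = [3, 1, 6, 3, 2]
`b = a[:]` → b = [3, 1, 6, 3, 2]
`a.append(139)` → a = [3, 1, 6, 3, 2, 139]
`print(a)` → prints [3, 1, 6, 3, 2, 139]
`print(b)` → prints [3, 1, 6, 3, 2]

Answer:
[3, 1, 6, 3, 2, 139]
[3, 1, 6, 3, 2]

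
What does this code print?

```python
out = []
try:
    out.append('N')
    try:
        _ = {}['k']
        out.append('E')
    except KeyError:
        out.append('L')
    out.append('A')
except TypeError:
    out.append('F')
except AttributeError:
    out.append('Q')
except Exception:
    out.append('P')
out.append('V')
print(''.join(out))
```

Execution trace: 'N' (try body) → 'L' (inner except KeyError) → 'A' (try body, no exception) → 'V' (after the try/except). Output: NLAV

Answer: NLAV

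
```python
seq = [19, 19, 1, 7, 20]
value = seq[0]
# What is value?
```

Trace:
`seq = [19, 19, 1, 7, 20]` → seq = [19, 19, 1, 7, 20]
`value = seq[0]` → value = 19
So value = 19

Answer: 19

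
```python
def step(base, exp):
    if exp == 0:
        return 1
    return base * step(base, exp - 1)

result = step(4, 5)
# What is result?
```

step(4, 5) = 4 * 4 * 4 * 4 * 4 = 1024

Answer: 1024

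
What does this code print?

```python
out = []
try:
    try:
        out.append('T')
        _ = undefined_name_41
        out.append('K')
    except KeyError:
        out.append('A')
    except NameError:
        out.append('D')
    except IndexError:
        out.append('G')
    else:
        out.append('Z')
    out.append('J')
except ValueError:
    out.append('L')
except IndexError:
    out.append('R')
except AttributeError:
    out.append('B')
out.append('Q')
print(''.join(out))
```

Execution trace: 'T' (inner try body) → 'D' (inner except NameError) → 'J' (try body, no exception) → 'Q' (after the try/except). Output: TDJQ

Answer: TDJQ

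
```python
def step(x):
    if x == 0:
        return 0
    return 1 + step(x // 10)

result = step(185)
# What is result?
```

Count of digits of 185: 3

Answer: 3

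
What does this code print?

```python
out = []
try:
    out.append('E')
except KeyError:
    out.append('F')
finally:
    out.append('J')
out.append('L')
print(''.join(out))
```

Execution trace: 'E' (try body, no exception) → 'J' (finally) → 'L' (after the try/except). Output: EJL

Answer: EJL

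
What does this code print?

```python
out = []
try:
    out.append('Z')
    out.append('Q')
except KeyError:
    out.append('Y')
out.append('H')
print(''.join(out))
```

Execution trace: 'Z' (try body) → 'Q' (try body, no exception) → 'H' (after the try/except). Output: ZQH

Answer: ZQH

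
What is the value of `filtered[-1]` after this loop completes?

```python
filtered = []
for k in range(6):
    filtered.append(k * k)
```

Last element of squares 0 to 5
`filtered` takes the values: [] → [0] → [0, 1] → [0, 1, 4] → [0, 1, 4, 9] → [0, 1, 4, 9, 16] → [0, 1, 4, 9, 16, 25]
So `filtered[-1]` = 25

Answer: 25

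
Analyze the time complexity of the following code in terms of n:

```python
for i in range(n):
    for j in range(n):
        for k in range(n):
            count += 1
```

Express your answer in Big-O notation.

This is Triple nested loop. Time complexity: O(n³).

Answer: O(n³)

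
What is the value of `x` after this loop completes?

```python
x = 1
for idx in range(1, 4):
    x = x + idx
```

Start at 1, add 1 through 3
`x` takes the values: 1 → 2 → 4 → 7

Answer: 7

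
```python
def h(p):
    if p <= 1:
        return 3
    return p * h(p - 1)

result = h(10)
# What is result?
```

h(10) = 10 * 9 * 8 * 7 * 6 * 5 * 4 * 3 * 2 * 3 = 10886400

Answer: 10886400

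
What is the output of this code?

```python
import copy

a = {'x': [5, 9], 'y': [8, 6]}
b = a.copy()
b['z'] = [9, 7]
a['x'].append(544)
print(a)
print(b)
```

Key concept: shallow copy of dict with mutable values.
Step by step:
`a = {'x': [5, 9], 'y': [8, 6]}` → a = {'x': [5, 9], 'y': [8, 6]}
`b = a.copy()` → b = {'x': [5, 9], 'y': [8, 6]}
`b['z'] = [9, 7]` → b = {'x': [5, 9], 'y': [8, 6], 'z': [9, 7]}
`a['x'].append(544)` → a = {'x': [5, 9, 544], 'y': [8, 6]}; b = {'x': [5, 9, 544], 'y': [8, 6], 'z': [9, 7]}
`print(a)` → prints {'x': [5, 9, 544], 'y': [8, 6]}
`print(b)` → prints {'x': [5, 9, 544], 'y': [8, 6], 'z': [9, 7]}

Answer:
{'x': [5, 9, 544], 'y': [8, 6]}
{'x': [5, 9, 544], 'y': [8, 6], 'z': [9, 7]}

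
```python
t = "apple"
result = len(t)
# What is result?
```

Trace:
`t = "apple"` → t = 'apple'
`result = len(t)` → result = 5
So result = 5

Answer: 5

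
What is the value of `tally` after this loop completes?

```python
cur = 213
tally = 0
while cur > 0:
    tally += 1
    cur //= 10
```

Count digits by repeated division by 10
`tally` takes the values: 0 → 1 → 2 → 3

Answer: 3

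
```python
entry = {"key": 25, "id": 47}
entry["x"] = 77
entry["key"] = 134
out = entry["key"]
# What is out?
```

Trace:
`entry = {"key": 25, "id": 47}` → entry = {'key': 25, 'id': 47}
`entry["x"] = 77` → entry = {'key': 25, 'id': 47, 'x': 77}
`entry["key"] = 134` → entry = {'key': 134, 'id': 47, 'x': 77}
`out = entry["key"]` → out = 134
So out = 134

Answer: 134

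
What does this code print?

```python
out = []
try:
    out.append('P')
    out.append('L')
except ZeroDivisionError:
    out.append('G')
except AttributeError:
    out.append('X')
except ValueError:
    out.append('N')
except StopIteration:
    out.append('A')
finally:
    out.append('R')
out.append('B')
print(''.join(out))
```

Execution trace: 'P' (try body) → 'L' (try body, no exception) → 'R' (finally) → 'B' (after the try/except). Output: PLRB

Answer: PLRB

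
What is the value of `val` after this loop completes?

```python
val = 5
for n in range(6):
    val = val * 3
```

Multiply by 3, 6 times: 5 * 3^6 = 3645
`val` takes the values: 5 → 15 → 45 → 135 → 405 → 1215 → 3645

Answer: 3645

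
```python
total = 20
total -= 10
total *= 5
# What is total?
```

Trace:
`total = 20` → total = 20
`total -= 10` → total = 10
`total *= 5` → total = 50
So total = 50

Answer: 50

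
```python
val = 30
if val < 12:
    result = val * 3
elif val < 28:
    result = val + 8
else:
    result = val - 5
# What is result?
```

Trace:
`val = 30` → val = 30
`if val < 12: ...` → val < 12 is False, val < 28 is False, take else branch → result = 25
So result = 25

Answer: 25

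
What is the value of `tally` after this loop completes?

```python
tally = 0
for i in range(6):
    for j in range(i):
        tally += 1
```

Triangle number: 0+1+2+...+5
`tally` takes the values: 0 → 1 → 2 → 3 → 4 → 5 → 6 → 7 → 8 → 9 → 10 → 11 → 12 → 13 → 14 → 15

Answer: 15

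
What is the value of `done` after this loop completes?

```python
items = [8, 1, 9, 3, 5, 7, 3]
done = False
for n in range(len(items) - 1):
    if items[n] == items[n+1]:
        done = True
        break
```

Check consecutive duplicates in [8, 1, 9, 3, 5, 7, 3]
`done` takes the values: False

Answer: False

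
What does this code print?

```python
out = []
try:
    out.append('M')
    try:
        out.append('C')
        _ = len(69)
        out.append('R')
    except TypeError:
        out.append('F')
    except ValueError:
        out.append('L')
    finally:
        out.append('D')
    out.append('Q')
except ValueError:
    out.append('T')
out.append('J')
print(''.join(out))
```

Execution trace: 'M' (try body) → 'C' (inner try body) → 'F' (inner except TypeError) → 'D' (inner finally) → 'Q' (try body, no exception) → 'J' (after the try/except). Output: MCFDQJ

Answer: MCFDQJ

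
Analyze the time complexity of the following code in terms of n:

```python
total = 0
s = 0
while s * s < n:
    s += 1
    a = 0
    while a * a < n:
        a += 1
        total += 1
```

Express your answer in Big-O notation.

Each loop level contributes: √n × √n. Multiplying the contributions gives O(n).

Answer: O(n)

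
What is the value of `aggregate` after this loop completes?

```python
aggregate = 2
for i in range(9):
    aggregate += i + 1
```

Start at 2, add 1 to 9 = 47
`aggregate` takes the values: 2 → 3 → 5 → 8 → 12 → 17 → 23 → 30 → 38 → 47

Answer: 47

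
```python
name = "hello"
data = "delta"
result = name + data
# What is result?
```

Trace:
`name = "hello"` → name = 'hello'
`data = "delta"` → data = 'delta'
`result = name + data` → result = 'hellodelta'
So result = 'hellodelta'

Answer: 'hellodelta'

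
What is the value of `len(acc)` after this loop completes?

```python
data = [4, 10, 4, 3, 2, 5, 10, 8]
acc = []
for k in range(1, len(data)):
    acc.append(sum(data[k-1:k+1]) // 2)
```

Number of 2-element averages
`acc` takes the values: [] → [7] → [7, 7] → [7, 7, 3] → [7, 7, 3, 2] → [7, 7, 3, 2, 3] → [7, 7, 3, 2, 3, 7] → [7, 7, 3, 2, 3, 7, 9]
So `len(acc)` = 7

Answer: 7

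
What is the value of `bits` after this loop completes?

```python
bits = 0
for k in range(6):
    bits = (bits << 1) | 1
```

Build 6 consecutive 1-bits: 0b111111
`bits` takes the values: 0 → 1 → 3 → 7 → 15 → 31 → 63

Answer: 63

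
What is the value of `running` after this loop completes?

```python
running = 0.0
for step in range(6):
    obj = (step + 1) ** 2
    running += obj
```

Sum of squared losses 1² + 2² + ... + 6²
`running` takes the values: 0.0 → 1.0 → 5.0 → 14.0 → 30.0 → 55.0 → 91.0

Answer: 91.0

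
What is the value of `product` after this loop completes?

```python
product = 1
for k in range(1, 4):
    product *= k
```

3! = 6
`product` takes the values: 1 → 2 → 6

Answer: 6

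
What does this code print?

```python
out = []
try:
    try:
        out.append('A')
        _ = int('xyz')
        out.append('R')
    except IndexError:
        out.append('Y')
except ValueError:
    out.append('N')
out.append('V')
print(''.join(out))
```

Execution trace: 'A' (try body) → 'N' (outer except ValueError) → 'V' (after the try/except). Output: ANV

Answer: ANV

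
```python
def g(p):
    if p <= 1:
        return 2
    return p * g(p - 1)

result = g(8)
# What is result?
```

g(8) = 8 * 7 * 6 * 5 * 4 * 3 * 2 * 2 = 80640

Answer: 80640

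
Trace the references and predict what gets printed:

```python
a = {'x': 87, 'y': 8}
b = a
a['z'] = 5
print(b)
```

Key concept: dict aliasing.
Step by step:
`a = {'x': 87, 'y': 8}` → a = {'x': 87, 'y': 8}
`b = a` → b = {'x': 87, 'y': 8} (same object as a)
`a['z'] = 5` → a = {'x': 87, 'y': 8, 'z': 5} (same object as b); b = {'x': 87, 'y': 8, 'z': 5} (same object as a)
`print(b)` → prints {'x': 87, 'y': 8, 'z': 5}

Answer: {'x': 87, 'y': 8, 'z': 5}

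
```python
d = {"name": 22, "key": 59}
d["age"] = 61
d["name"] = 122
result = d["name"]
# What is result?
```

Trace:
`d = {"name": 22, "key": 59}` → d = {'name': 22, 'key': 59}
`d["age"] = 61` → d = {'name': 22, 'key': 59, 'age': 61}
`d["name"] = 122` → d = {'name': 122, 'key': 59, 'age': 61}
`result = d["name"]` → result = 122
So result = 122

Answer: 122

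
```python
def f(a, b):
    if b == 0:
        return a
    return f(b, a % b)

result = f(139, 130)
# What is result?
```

f(139, 130) -> f(130, 9) -> f(9, 4) -> f(4, 1) -> f(1, 0) -> 1

Answer: 1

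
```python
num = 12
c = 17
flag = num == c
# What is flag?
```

Trace:
`num = 12` → num = 12
`c = 17` → c = 17
`flag = num == c` → flag = False
So flag = False

Answer: False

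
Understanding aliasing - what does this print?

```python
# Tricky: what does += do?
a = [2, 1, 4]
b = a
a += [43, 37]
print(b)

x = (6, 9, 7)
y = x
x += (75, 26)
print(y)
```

Key concept: += behavior differs for mutable vs immutable.
Step by step:
`a = [2, 1, 4]` → a = [2, 1, 4]
`b = a` → b = [2, 1, 4] (same object as a)
`a += [43, 37]` → a = [2, 1, 4, 43, 37] (same object as b); b = [2, 1, 4, 43, 37] (same object as a)
`print(b)` → prints [2, 1, 4, 43, 37]
`x = (6, 9, 7)` → x = (6, 9, 7)
`y = x` → y = (6, 9, 7)
`x += (75, 26)` → x = (6, 9, 7, 75, 26)
`print(y)` → prints (6, 9, 7)

Answer:
[2, 1, 4, 43, 37]
(6, 9, 7)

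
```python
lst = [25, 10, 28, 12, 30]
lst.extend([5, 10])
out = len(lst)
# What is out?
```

Trace:
`lst = [25, 10, 28, 12, 30]` → lst = [25, 10, 28, 12, 30]
`lst.extend([5, 10])` → lst = [25, 10, 28, 12, 30, 5, 10]
`out = len(lst)` → out = 7
So out = 7

Answer: 7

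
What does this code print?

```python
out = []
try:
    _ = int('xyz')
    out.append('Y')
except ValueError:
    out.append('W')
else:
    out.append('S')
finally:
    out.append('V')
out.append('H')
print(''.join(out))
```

Execution trace: 'W' (except ValueError) → 'V' (finally) → 'H' (after the try/except). Output: WVH

Answer: WVH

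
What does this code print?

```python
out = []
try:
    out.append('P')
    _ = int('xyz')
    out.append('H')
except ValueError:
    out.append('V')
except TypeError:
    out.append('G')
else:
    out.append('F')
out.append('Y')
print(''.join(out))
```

Execution trace: 'P' (try body) → 'V' (except ValueError) → 'Y' (after the try/except). Output: PVY

Answer: PVY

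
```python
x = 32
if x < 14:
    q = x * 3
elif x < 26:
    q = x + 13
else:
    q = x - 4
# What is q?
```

Trace:
`x = 32` → x = 32
`if x < 14: ...` → x < 14 is False, x < 26 is False, take else branch → q = 28
So q = 28

Answer: 28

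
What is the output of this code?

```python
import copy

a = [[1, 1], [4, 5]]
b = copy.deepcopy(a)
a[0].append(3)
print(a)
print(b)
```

Key concept: deep copy is fully independent.
Step by step:
`a = [[1, 1], [4, 5]]` → a = [[1, 1], [4, 5]]
`b = copy.deepcopy(a)` → b = [[1, 1], [4, 5]]
`a[0].append(3)` → a = [[1, 1, 3], [4, 5]]
`print(a)` → prints [[1, 1, 3], [4, 5]]
`print(b)` → prints [[1, 1], [4, 5]]

Answer:
[[1, 1, 3], [4, 5]]
[[1, 1], [4, 5]]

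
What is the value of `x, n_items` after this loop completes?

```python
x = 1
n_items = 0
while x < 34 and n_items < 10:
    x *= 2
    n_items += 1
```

Double until >= 34 or 10 iterations
`x, n_items` takes the values: (1, 0) → (2, 0) → (2, 1) → (4, 1) → (4, 2) → (8, 2) → (8, 3) → (16, 3) → (16, 4) → (32, 4) → (32, 5) → (64, 5) → (64, 6)

Answer: 64, 6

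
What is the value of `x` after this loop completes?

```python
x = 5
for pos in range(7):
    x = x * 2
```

Multiply by 2, 7 times: 5 * 2^7 = 640
`x` takes the values: 5 → 10 → 20 → 40 → 80 → 160 → 320 → 640

Answer: 640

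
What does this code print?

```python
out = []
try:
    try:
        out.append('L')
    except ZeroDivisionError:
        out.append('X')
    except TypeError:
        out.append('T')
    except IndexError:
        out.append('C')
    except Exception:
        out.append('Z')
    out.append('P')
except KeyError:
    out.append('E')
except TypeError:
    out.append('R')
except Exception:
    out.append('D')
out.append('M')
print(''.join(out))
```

Execution trace: 'L' (inner try body, no exception) → 'P' (try body, no exception) → 'M' (after the try/except). Output: LPM

Answer: LPM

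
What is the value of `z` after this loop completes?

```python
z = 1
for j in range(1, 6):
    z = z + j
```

Start at 1, add 1 through 5
`z` takes the values: 1 → 2 → 4 → 7 → 11 → 16

Answer: 16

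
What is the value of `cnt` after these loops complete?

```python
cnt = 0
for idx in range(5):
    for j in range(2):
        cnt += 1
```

5 * 2 = 10
`cnt` takes the values: 0 → 1 → 2 → 3 → 4 → 5 → 6 → 7 → 8 → 9 → 10

Answer: 10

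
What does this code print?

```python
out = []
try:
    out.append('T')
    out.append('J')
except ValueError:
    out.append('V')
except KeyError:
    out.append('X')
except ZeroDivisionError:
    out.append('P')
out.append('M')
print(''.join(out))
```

Execution trace: 'T' (try body) → 'J' (try body, no exception) → 'M' (after the try/except). Output: TJM

Answer: TJM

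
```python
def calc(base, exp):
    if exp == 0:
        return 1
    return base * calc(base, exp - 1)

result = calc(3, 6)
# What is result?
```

calc(3, 6) = 3 * 3 * 3 * 3 * 3 * 3 = 729

Answer: 729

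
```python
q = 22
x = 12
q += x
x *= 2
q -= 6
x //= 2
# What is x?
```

Trace:
`q = 22` → q = 22
`x = 12` → x = 12
`q += x` → q = 34
`x *= 2` → x = 24
`q -= 6` → q = 28
`x //= 2` → x = 12
So x = 12

Answer: 12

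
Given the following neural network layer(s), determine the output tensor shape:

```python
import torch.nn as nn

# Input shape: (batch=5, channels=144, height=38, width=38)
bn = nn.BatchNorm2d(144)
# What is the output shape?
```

Input: (5, 144, 38, 38) -> Output: (5, 144, 38, 38)

Answer: (5, 144, 38, 38)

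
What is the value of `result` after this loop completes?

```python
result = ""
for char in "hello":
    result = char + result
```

Reverse 'hello'
`result` takes the values: "" → "h" → "eh" → "leh" → "lleh" → "olleh"

Answer: "olleh"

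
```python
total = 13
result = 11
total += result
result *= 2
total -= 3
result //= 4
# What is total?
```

Trace:
`total = 13` → total = 13
`result = 11` → result = 11
`total += result` → total = 24
`result *= 2` → result = 22
`total -= 3` → total = 21
`result //= 4` → result = 5
So total = 21

Answer: 21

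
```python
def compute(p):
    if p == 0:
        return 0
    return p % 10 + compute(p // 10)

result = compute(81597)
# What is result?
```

Sum of digits of 81597: 7 + 9 + 5 + 1 + 8 = 30

Answer: 30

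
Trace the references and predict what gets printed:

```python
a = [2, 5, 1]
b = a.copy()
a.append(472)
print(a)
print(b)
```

Key concept: list.copy() creates independent copy.
Step by step:
`a = [2, 5, 1]` → a = [2, 5, 1]
`b = a.copy()` → b = [2, 5, 1]
`a.append(472)` → a = [2, 5, 1, 472]
`print(a)` → prints [2, 5, 1, 472]
`print(b)` → prints [2, 5, 1]

Answer:
[2, 5, 1, 472]
[2, 5, 1]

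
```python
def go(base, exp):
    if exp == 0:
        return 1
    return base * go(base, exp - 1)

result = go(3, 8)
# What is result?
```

go(3, 8) = 3 * 3 * 3 * 3 * 3 * 3 * 3 * 3 = 6561

Answer: 6561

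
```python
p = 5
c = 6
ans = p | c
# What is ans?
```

Trace:
`p = 5` → p = 5
`c = 6` → c = 6
`ans = p | c` → ans = 7
So ans = 7

Answer: 7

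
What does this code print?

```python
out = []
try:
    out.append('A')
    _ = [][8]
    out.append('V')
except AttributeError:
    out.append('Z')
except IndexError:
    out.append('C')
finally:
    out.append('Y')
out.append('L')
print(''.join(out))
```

Execution trace: 'A' (try body) → 'C' (except IndexError) → 'Y' (finally) → 'L' (after the try/except). Output: ACYL

Answer: ACYL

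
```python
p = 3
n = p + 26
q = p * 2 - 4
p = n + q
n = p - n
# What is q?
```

Trace:
`p = 3` → p = 3
`n = p + 26` → n = 29
`q = p * 2 - 4` → q = 2
`p = n + q` → p = 31
`n = p - n` → n = 2
So q = 2

Answer: 2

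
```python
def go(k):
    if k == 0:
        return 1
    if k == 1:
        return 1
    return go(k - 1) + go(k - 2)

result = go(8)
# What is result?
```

Build up from base cases: go(0)=1, go(1)=1, go(2)=2, go(3)=3, go(4)=5, go(5)=8, go(6)=13, ..., go(8)=34

Answer: 34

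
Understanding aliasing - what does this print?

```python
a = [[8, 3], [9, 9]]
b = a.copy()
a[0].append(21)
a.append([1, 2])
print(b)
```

Key concept: shallow copy with nested lists.
Step by step:
`a = [[8, 3], [9, 9]]` → a = [[8, 3], [9, 9]]
`b = a.copy()` → b = [[8, 3], [9, 9]]
`a[0].append(21)` → a = [[8, 3, 21], [9, 9]]; b = [[8, 3, 21], [9, 9]]
`a.append([1, 2])` → a = [[8, 3, 21], [9, 9], [1, 2]]
`print(b)` → prints [[8, 3, 21], [9, 9]]

Answer: [[8, 3, 21], [9, 9]]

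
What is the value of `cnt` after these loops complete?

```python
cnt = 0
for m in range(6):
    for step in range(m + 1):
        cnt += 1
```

Triangle: 1 + 2 + ... + 6
`cnt` takes the values: 0 → 1 → 2 → 3 → 4 → 5 → 6 → 7 → 8 → 9 → 10 → 11 → 12 → 13 → 14 → 15 → 16 → 17 → 18 → 19 → 20 → 21

Answer: 21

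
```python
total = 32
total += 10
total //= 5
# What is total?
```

Trace:
`total = 32` → total = 32
`total += 10` → total = 42
`total //= 5` → total = 8
So total = 8

Answer: 8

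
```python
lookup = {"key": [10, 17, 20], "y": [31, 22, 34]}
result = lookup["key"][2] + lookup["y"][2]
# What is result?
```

Trace:
`lookup = {"key": [10, 17, 20], "y": [31, 22, 34]}` → lookup = {'key': [10, 17, 20], 'y': [31, 22, 34]}
`result = lookup["key"][2] + lookup["y"][2]` → result = 54
So result = 54

Answer: 54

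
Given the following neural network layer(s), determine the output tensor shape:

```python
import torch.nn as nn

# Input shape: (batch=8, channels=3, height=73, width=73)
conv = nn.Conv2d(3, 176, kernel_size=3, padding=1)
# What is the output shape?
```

Input: (8, 3, 73, 73) -> Output: (8, 176, 73, 73)

Answer: (8, 176, 73, 73)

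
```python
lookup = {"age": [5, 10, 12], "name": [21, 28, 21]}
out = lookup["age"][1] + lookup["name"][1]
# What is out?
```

Trace:
`lookup = {"age": [5, 10, 12], "name": [21, 28, 21]}` → lookup = {'age': [5, 10, 12], 'name': [21, 28, 21]}
`out = lookup["age"][1] + lookup["name"][1]` → out = 38
So out = 38

Answer: 38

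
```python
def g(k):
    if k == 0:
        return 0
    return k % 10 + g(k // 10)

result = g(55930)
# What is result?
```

Sum of digits of 55930: 0 + 3 + 9 + 5 + 5 = 22

Answer: 22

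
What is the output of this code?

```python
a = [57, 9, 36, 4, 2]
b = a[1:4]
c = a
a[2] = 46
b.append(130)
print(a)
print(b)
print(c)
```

Key concept: slice vs alias.
Step by step:
`a = [57, 9, 36, 4, 2]` → a = [57, 9, 36, 4, 2]
`b = a[1:4]` → b = [9, 36, 4]
`c = a` → c = [57, 9, 36, 4, 2] (same object as a)
`a[2] = 46` → a = [57, 9, 46, 4, 2] (same object as c); c = [57, 9, 46, 4, 2] (same object as a)
`b.append(130)` → b = [9, 36, 4, 130]
`print(a)` → prints [57, 9, 46, 4, 2]
`print(b)` → prints [9, 36, 4, 130]
`print(c)` → prints [57, 9, 46, 4, 2]

Answer:
[57, 9, 46, 4, 2]
[9, 36, 4, 130]
[57, 9, 46, 4, 2]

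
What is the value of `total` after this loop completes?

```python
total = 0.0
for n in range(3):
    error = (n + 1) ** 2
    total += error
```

Sum of squared losses 1² + 2² + ... + 3²
`total` takes the values: 0.0 → 1.0 → 5.0 → 14.0

Answer: 14.0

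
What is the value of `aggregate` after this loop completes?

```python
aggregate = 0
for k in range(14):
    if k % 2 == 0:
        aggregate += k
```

Sum of even numbers 0 to 13
`aggregate` takes the values: 0 → 2 → 6 → 12 → 20 → 30 → 42

Answer: 42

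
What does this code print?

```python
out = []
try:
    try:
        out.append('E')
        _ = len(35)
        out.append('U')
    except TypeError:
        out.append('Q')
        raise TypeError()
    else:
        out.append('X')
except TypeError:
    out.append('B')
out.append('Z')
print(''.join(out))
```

Execution trace: 'E' (try body) → 'Q' (except TypeError) → 'B' (outer except TypeError) → 'Z' (after the try/except). Output: EQBZ

Answer: EQBZ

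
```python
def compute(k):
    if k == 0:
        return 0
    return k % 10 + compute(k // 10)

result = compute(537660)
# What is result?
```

Sum of digits of 537660: 0 + 6 + 6 + 7 + 3 + 5 = 27

Answer: 27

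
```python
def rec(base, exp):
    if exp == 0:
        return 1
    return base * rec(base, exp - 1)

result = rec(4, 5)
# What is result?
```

rec(4, 5) = 4 * 4 * 4 * 4 * 4 = 1024

Answer: 1024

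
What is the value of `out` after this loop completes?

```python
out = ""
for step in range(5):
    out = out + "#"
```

Repeat '#' 5 times
`out` takes the values: "" → "#" → "##" → "###" → "####" → "#####"

Answer: "#####"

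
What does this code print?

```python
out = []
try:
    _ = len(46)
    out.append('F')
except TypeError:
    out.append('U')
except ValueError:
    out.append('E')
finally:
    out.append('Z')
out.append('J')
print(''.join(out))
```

Execution trace: 'U' (except TypeError) → 'Z' (finally) → 'J' (after the try/except). Output: UZJ

Answer: UZJ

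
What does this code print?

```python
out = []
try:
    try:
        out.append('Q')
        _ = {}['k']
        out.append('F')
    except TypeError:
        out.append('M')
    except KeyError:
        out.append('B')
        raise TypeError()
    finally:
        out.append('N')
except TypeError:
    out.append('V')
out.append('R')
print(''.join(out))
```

Execution trace: 'Q' (inner try body) → 'B' (inner except KeyError) → 'N' (inner finally) → 'V' (outer except TypeError) → 'R' (after the try/except). Output: QBNVR

Answer: QBNVR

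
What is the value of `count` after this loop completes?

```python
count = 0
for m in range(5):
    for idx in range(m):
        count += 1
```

Triangle number: 0+1+2+...+4
`count` takes the values: 0 → 1 → 2 → 3 → 4 → 5 → 6 → 7 → 8 → 9 → 10

Answer: 10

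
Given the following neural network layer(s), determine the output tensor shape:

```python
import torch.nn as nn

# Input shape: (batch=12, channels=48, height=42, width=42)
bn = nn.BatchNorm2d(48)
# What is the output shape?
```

Input: (12, 48, 42, 42) -> Output: (12, 48, 42, 42)

Answer: (12, 48, 42, 42)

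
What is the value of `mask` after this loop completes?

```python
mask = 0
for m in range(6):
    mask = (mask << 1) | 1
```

Build 6 consecutive 1-bits: 0b111111
`mask` takes the values: 0 → 1 → 3 → 7 → 15 → 31 → 63

Answer: 63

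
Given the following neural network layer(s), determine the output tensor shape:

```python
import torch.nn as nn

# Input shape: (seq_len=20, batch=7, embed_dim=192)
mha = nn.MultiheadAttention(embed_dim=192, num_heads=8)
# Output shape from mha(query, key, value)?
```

Input: (20, 7, 192) -> Output: (20, 7, 192)

Answer: (20, 7, 192)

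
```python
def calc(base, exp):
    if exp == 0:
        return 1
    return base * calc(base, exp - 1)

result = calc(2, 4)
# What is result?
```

calc(2, 4) = 2 * 2 * 2 * 2 = 16

Answer: 16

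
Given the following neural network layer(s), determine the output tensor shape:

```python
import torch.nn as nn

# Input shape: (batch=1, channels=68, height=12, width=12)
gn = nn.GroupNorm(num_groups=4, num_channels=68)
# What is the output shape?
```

Input: (1, 68, 12, 12) -> Output: (1, 68, 12, 12)

Answer: (1, 68, 12, 12)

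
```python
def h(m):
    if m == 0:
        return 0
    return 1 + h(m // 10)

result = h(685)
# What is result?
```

Count of digits of 685: 3

Answer: 3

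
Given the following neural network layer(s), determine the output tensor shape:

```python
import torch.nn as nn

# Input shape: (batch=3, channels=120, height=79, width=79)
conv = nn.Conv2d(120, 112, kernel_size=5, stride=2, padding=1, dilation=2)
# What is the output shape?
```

Input: (3, 120, 79, 79) -> Output: (3, 112, 37, 37)

Answer: (3, 112, 37, 37)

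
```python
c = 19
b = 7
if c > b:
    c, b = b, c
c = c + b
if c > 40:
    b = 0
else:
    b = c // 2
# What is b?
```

Trace:
`c = 19` → c = 19
`b = 7` → b = 7
`if c > b: ...` → c > b is True → c = 7; b = 19
`c = c + b` → c = 26
`if c > 40: ...` → c > 40 is False, take else branch → b = 13
So b = 13

Answer: 13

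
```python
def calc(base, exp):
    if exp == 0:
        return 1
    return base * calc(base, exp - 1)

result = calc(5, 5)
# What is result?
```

calc(5, 5) = 5 * 5 * 5 * 5 * 5 = 3125

Answer: 3125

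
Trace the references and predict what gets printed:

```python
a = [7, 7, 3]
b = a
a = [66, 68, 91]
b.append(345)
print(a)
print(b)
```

Key concept: rebinding vs mutation: a is rebound to a new list, b still points at the original.
Step by step:
`a = [7, 7, 3]` → a = [7, 7, 3]
`b = a` → b = [7, 7, 3] (same object as a)
`a = [66, 68, 91]` → a = [66, 68, 91]
`b.append(345)` → b = [7, 7, 3, 345]
`print(a)` → prints [66, 68, 91]
`print(b)` → prints [7, 7, 3, 345]

Answer:
[66, 68, 91]
[7, 7, 3, 345]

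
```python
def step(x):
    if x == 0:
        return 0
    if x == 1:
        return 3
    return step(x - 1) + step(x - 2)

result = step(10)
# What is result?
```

Build up from base cases: step(0)=0, step(1)=3, step(2)=3, step(3)=6, step(4)=9, step(5)=15, step(6)=24, ..., step(10)=165

Answer: 165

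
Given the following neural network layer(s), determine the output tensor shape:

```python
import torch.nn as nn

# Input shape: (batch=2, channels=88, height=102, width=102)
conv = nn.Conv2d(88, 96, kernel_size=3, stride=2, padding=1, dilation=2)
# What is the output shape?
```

Input: (2, 88, 102, 102) -> Output: (2, 96, 50, 50)

Answer: (2, 96, 50, 50)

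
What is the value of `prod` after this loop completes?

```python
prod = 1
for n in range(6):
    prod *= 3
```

3^6 = 729
`prod` takes the values: 1 → 3 → 9 → 27 → 81 → 243 → 729

Answer: 729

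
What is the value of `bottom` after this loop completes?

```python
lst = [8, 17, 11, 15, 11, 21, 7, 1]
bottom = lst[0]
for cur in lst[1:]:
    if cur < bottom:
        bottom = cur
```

Minimum of [8, 17, 11, 15, 11, 21, 7, 1]
`bottom` takes the values: 8 → 7 → 1

Answer: 1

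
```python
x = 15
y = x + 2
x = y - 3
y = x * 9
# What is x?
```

Trace:
`x = 15` → x = 15
`y = x + 2` → y = 17
`x = y - 3` → x = 14
`y = x * 9` → y = 126
So x = 14

Answer: 14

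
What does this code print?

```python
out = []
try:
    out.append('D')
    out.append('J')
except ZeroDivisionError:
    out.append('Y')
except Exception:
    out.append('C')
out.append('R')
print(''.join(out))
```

Execution trace: 'D' (try body) → 'J' (try body, no exception) → 'R' (after the try/except). Output: DJR

Answer: DJR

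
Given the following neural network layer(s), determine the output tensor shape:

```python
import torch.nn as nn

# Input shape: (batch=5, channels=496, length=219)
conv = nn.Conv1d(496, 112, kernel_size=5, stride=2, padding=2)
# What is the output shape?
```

Input: (5, 496, 219) -> Output: (5, 112, 110)

Answer: (5, 112, 110)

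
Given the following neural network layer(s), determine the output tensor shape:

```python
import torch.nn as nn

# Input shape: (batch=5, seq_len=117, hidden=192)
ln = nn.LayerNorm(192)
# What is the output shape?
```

Input: (5, 117, 192) -> Output: (5, 117, 192)

Answer: (5, 117, 192)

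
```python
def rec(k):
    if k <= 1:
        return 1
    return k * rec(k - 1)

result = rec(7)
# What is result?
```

rec(7) = 7 * 6 * 5 * 4 * 3 * 2 * 1 = 5040

Answer: 5040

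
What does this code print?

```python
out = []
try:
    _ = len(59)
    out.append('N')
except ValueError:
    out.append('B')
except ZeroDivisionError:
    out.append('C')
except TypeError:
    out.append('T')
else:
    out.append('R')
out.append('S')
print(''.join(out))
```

Execution trace: 'T' (except TypeError) → 'S' (after the try/except). Output: TS

Answer: TS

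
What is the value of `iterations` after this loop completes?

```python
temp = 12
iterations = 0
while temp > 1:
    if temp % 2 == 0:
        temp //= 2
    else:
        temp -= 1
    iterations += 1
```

Steps to reduce 12 to 1
`iterations` takes the values: 0 → 1 → 2 → 3 → 4

Answer: 4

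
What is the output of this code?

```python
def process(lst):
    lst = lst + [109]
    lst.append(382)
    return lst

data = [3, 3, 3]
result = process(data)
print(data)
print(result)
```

Key concept: rebinding parameter vs mutation.
Step by step:
`data = [3, 3, 3]` → data = [3, 3, 3]
`result = process(data)` → result = [3, 3, 3, 109, 382]
`print(data)` → prints [3, 3, 3]
`print(result)` → prints [3, 3, 3, 109, 382]

Answer:
[3, 3, 3]
[3, 3, 3, 109, 382]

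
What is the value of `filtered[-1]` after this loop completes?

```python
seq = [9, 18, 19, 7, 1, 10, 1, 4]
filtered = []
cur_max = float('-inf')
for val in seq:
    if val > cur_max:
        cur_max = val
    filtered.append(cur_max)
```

Running max ends at 19
`filtered` takes the values: [] → [9] → [9, 18] → [9, 18, 19] → [9, 18, 19, 19] → [9, 18, 19, 19, 19] → [9, 18, 19, 19, 19, 19] → [9, 18, 19, 19, 19, 19, 19] → [9, 18, 19, 19, 19, 19, 19, 19]
So `filtered[-1]` = 19

Answer: 19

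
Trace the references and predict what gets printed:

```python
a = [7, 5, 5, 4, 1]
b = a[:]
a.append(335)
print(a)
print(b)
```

Key concept: slice [:] creates copy.
Step by step:
`a = [7, 5, 5, 4, 1]` → a = [7, 5, 5, 4, 1]
`b = a[:]` → b = [7, 5, 5, 4, 1]
`a.append(335)` → a = [7, 5, 5, 4, 1, 335]
`print(a)` → prints [7, 5, 5, 4, 1, 335]
`print(b)` → prints [7, 5, 5, 4, 1]

Answer:
[7, 5, 5, 4, 1, 335]
[7, 5, 5, 4, 1]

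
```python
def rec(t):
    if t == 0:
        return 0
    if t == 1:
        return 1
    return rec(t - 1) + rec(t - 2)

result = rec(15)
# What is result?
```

Build up from base cases: rec(0)=0, rec(1)=1, rec(2)=1, rec(3)=2, rec(4)=3, rec(5)=5, rec(6)=8, ..., rec(15)=610

Answer: 610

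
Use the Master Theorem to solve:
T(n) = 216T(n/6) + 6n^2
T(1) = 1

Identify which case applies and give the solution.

a=216, b=6, f(n)=6n^2. log_6(216) = 3. Since c=2 < 3, Case 1 applies: T(n) = Θ(n^log_b(a)) = O(n^3).

Answer: O(n^3) - Case 1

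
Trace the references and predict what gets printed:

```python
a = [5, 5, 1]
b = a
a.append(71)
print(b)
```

Key concept: basic list aliasing.
Step by step:
`a = [5, 5, 1]` → a = [5, 5, 1]
`b = a` → b = [5, 5, 1] (same object as a)
`a.append(71)` → a = [5, 5, 1, 71] (same object as b); b = [5, 5, 1, 71] (same object as a)
`print(b)` → prints [5, 5, 1, 71]

Answer: [5, 5, 1, 71]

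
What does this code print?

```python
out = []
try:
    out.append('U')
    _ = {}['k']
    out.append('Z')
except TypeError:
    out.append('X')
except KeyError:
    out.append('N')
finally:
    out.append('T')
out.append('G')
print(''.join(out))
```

Execution trace: 'U' (try body) → 'N' (except KeyError) → 'T' (finally) → 'G' (after the try/except). Output: UNTG

Answer: UNTG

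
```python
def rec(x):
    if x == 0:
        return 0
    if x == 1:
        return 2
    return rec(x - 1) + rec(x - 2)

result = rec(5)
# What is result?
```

Build up from base cases: rec(0)=0, rec(1)=2, rec(2)=2, rec(3)=4, rec(4)=6, rec(5)=10

Answer: 10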